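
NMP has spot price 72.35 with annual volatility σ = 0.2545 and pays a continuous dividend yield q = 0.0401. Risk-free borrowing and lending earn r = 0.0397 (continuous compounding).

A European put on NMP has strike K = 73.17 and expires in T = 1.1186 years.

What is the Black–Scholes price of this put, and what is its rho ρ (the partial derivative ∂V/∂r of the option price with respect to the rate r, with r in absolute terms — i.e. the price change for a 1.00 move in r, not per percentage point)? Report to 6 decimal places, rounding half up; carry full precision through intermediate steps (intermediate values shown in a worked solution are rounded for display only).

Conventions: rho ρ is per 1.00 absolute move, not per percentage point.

σ√T = 0.2545·√1.1186 = 0.269169
d₁ = (ln(S/K) + (r−q+σ²/2)T) / (σ√T) = (ln(72.35/73.17) + (0.0397−0.0401+0.2545²/2)·1.1186) / 0.269169 = (-0.011270 + 0.035779) / 0.269169 = 0.091052
d₂ = d₁ − σ√T = 0.091052 − 0.269169 = -0.178117
e^{−rT} = 0.956563
e^{−qT} = 0.956135
N(−d₁) = 0.463725,  N(−d₂) = 0.570684
Put price V = K·e^{−rT}·N(−d₂) − S·e^{−qT}·N(−d₁) = 39.943181 − 32.078851 = 7.864330
ρ = −K·T·e^{−rT}·N(−d₂) = -44.680443

price = 7.864330
ρ = -44.680443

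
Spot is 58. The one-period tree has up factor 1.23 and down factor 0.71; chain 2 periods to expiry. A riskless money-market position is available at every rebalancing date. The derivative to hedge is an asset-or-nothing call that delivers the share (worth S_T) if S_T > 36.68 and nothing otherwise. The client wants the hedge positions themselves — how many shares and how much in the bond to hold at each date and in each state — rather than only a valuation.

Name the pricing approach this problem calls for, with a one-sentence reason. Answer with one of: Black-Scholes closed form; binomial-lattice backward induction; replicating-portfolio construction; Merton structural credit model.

framework: replicating-portfolio construction

Key observation: the deliverable is the dynamic trading strategy on the 2-step tree (spot 58, moves 1.23 and 0.71), so the valuation must go through the node-by-node replicating-portfolio solve.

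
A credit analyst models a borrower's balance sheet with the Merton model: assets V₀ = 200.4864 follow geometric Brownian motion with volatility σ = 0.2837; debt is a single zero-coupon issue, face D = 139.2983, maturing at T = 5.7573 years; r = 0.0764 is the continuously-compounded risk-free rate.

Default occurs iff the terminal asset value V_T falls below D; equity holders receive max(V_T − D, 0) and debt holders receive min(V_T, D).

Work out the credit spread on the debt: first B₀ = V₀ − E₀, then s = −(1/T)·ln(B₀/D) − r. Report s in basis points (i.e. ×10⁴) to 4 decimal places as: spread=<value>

Equity is a call on the firm's assets struck at D = 139.2983:
d₁ = [ln(V₀/D) + (r + σ²/2)T] / (σ√T)
   = [ln(200.4864/139.2983) + (0.0764 + 0.5·0.2837²)·5.7573] / (0.2837·√5.7573)
   = [0.364129 + 0.671548] / 0.680720 = 1.521442
d₂ = d₁ − σ√T = 1.521442 − 0.680720 = 0.840722
N(d₁) = 0.935926,  N(d₂) = 0.799748,  e^(−rT) = 0.644128
E₀ = V₀·N(d₁) − D·e^(−rT)·N(d₂)
   = 200.4864·0.935926 − 139.2983·0.644128·0.799748 = 115.882191
B₀ = V₀ − E₀ = 200.4864 − 115.882191 = 84.604209
spread = −(1/T)·ln(B₀/D) − r = −(1/5.7573)·ln(84.604209/139.2983) − 0.0764 = 0.01020894
in basis points: 0.01020894 × 10⁴ = 102.0894 bp

spread=102.0894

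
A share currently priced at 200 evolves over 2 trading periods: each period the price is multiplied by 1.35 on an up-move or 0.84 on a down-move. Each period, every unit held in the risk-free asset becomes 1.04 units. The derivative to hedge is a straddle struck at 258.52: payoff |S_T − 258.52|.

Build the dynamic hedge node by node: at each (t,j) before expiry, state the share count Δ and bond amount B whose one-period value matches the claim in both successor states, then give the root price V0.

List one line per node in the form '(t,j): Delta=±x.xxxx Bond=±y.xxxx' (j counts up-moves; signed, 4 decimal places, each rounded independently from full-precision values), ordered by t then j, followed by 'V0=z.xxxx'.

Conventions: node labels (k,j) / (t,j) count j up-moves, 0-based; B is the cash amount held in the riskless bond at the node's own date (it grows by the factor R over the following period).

(0,0): Delta=-0.2164 Bond=112.4389
(1,0): Delta=-1.0000 Bond=248.5769
(1,1): Delta=0.5393 Bond=-87.1063
V0=69.1537

Since d<R<u, set p* = (R−d)/(u−d) = 0.3922; price each node as the discounted p*-expectation of its children.
At maturity the claim pays: V(2,0)=117.4000, V(2,1)=31.7200, V(2,2)=105.9800
(1,0): S=168.0000. Δ = (V_up−V_dn)/(S_up−S_dn) = (31.7200−117.4000)/(226.8000−141.1200) = -1.0000. V = [p*·31.7200 + (1−p*)·117.4000]/1.04 = 80.5769. B = V − Δ·S = 248.5769.
(1,1): S=270.0000. Δ = (V_up−V_dn)/(S_up−S_dn) = (105.9800−31.7200)/(364.5000−226.8000) = 0.5393. V = [p*·105.9800 + (1−p*)·31.7200]/1.04 = 58.5015. B = V − Δ·S = -87.1063.
(0,0): S=200.0000. Δ = (V_up−V_dn)/(S_up−S_dn) = (58.5015−80.5769)/(270.0000−168.0000) = -0.2164. V = [p*·58.5015 + (1−p*)·80.5769]/1.04 = 69.1537. B = V − Δ·S = 112.4389.
Check: Δ(0,0)·S0 + B(0,0) = 69.1537 = V0.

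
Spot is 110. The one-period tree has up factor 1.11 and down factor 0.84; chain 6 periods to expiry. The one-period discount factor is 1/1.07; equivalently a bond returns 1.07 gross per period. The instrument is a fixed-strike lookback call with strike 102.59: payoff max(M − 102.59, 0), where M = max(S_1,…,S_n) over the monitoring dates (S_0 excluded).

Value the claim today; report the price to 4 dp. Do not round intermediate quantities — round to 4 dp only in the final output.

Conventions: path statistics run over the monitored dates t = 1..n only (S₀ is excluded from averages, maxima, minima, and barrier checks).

price = 46.2775

No-arbitrage gives p* = (R−d)/(u−d) = 0.8519: enumerate every path, weight its payoff by its p*-probability, and discount by R^6.
Enumerate all 2^6 = 64 price paths (U = up ×1.11, D = down ×0.84); each path with k up-moves has probability p*^k·(1−p*)^(6−k).
DDDDDD: M=92.4000, payoff=0.0000, prob=0.000011
UDDDDD: M=122.1000, payoff=19.5100, prob=0.000061
DUDDDD: M=102.5640, payoff=0.0000, prob=0.000061
UUDDDD: M=135.5310, payoff=32.9410, prob=0.000350
DDUDDD: M=92.4000, payoff=0.0000, prob=0.000061
UDUDDD: M=122.1000, payoff=19.5100, prob=0.000350
DUUDDD: M=113.8460, payoff=11.2560, prob=0.000350
UUUDDD: M=150.4394, payoff=47.8494, prob=0.002010
DDDUDD: M=92.4000, payoff=0.0000, prob=0.000061
UDDUDD: M=122.1000, payoff=19.5100, prob=0.000350
DUDUDD: M=102.5640, payoff=0.0000, prob=0.000350
UUDUDD: M=135.5310, payoff=32.9410, prob=0.002010
DDUUDD: M=95.6307, payoff=0.0000, prob=0.000350
UDUUDD: M=126.3691, payoff=23.7791, prob=0.002010
DUUUDD: M=126.3691, payoff=23.7791, prob=0.002010
UUUUDD: M=166.9877, payoff=64.3977, prob=0.011557
DDDDUD: M=92.4000, payoff=0.0000, prob=0.000061
UDDDUD: M=122.1000, payoff=19.5100, prob=0.000350
DUDDUD: M=102.5640, payoff=0.0000, prob=0.000350
UUDDUD: M=135.5310, payoff=32.9410, prob=0.002010
DDUDUD: M=92.4000, payoff=0.0000, prob=0.000350
UDUDUD: M=122.1000, payoff=19.5100, prob=0.002010
DUUDUD: M=113.8460, payoff=11.2560, prob=0.002010
UUUDUD: M=150.4394, payoff=47.8494, prob=0.011557
DDDUUD: M=92.4000, payoff=0.0000, prob=0.000350
UDDUUD: M=122.1000, payoff=19.5100, prob=0.002010
DUDUUD: M=106.1500, payoff=3.5600, prob=0.002010
UUDUUD: M=140.2697, payoff=37.6797, prob=0.011557
DDUUUD: M=106.1500, payoff=3.5600, prob=0.002010
UDUUUD: M=140.2697, payoff=37.6797, prob=0.011557
DUUUUD: M=140.2697, payoff=37.6797, prob=0.011557
UUUUUD: M=185.3564, payoff=82.7664, prob=0.066453
DDDDDU: M=92.4000, payoff=0.0000, prob=0.000061
UDDDDU: M=122.1000, payoff=19.5100, prob=0.000350
DUDDDU: M=102.5640, payoff=0.0000, prob=0.000350
UUDDDU: M=135.5310, payoff=32.9410, prob=0.002010
DDUDDU: M=92.4000, payoff=0.0000, prob=0.000350
UDUDDU: M=122.1000, payoff=19.5100, prob=0.002010
DUUDDU: M=113.8460, payoff=11.2560, prob=0.002010
UUUDDU: M=150.4394, payoff=47.8494, prob=0.011557
DDDUDU: M=92.4000, payoff=0.0000, prob=0.000350
UDDUDU: M=122.1000, payoff=19.5100, prob=0.002010
DUDUDU: M=102.5640, payoff=0.0000, prob=0.002010
UUDUDU: M=135.5310, payoff=32.9410, prob=0.011557
DDUUDU: M=95.6307, payoff=0.0000, prob=0.002010
UDUUDU: M=126.3691, payoff=23.7791, prob=0.011557
DUUUDU: M=126.3691, payoff=23.7791, prob=0.011557
UUUUDU: M=166.9877, payoff=64.3977, prob=0.066453
DDDDUU: M=92.4000, payoff=0.0000, prob=0.000350
UDDDUU: M=122.1000, payoff=19.5100, prob=0.002010
DUDDUU: M=102.5640, payoff=0.0000, prob=0.002010
UUDDUU: M=135.5310, payoff=32.9410, prob=0.011557
DDUDUU: M=92.4000, payoff=0.0000, prob=0.002010
UDUDUU: M=122.1000, payoff=19.5100, prob=0.011557
DUUDUU: M=117.8266, payoff=15.2366, prob=0.011557
UUUDUU: M=155.6994, payoff=53.1094, prob=0.066453
DDDUUU: M=92.4000, payoff=0.0000, prob=0.002010
UDDUUU: M=122.1000, payoff=19.5100, prob=0.011557
DUDUUU: M=117.8266, payoff=15.2366, prob=0.011557
UUDUUU: M=155.6994, payoff=53.1094, prob=0.066453
DDUUUU: M=117.8266, payoff=15.2366, prob=0.011557
UDUUUU: M=155.6994, payoff=53.1094, prob=0.066453
DUUUUU: M=155.6994, payoff=53.1094, prob=0.066453
UUUUUU: M=205.7456, payoff=103.1556, prob=0.382107
Price = Σ prob·payoff / R^6 = 69.449999 / 1.500730 = 46.2775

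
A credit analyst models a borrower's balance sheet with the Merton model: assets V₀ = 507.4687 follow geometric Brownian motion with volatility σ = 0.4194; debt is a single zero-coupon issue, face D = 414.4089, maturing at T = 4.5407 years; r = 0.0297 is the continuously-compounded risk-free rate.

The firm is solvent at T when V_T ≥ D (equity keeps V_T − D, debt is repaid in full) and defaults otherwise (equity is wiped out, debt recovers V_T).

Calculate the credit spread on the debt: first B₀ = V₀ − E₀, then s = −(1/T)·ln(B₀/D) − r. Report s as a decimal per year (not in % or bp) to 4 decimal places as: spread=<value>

spread=0.0606

Equity is a call on the firm's assets struck at D = 414.4089:
d₁ = [ln(V₀/D) + (r + σ²/2)T] / (σ√T)
   = [ln(507.4687/414.4089) + (0.0297 + 0.5·0.4194²)·4.5407] / (0.4194·√4.5407)
   = [0.202582 + 0.534205] / 0.893696 = 0.824427
d₂ = d₁ − σ√T = 0.824427 − 0.893696 = -0.069269
N(d₁) = 0.795151,  N(d₂) = 0.472388,  e^(−rT) = 0.873839
E₀ = V₀·N(d₁) − D·e^(−rT)·N(d₂)
   = 507.4687·0.795151 − 414.4089·0.873839·0.472388 = 232.450252
B₀ = V₀ − E₀ = 507.4687 − 232.450252 = 275.018448
spread = −(1/T)·ln(B₀/D) − r = −(1/4.5407)·ln(275.018448/414.4089) − 0.0297 = 0.06059775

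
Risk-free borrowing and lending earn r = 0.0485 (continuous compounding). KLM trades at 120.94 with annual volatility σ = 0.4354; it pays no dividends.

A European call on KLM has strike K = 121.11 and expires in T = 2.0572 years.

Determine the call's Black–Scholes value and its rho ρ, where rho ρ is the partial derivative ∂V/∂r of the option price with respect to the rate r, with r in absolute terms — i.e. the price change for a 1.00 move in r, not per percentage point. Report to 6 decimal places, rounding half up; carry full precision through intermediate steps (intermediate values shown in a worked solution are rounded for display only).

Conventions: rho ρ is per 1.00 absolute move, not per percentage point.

price = 34.262691
ρ = 98.881039

σ√T = 0.4354·√2.0572 = 0.624492
d₁ = (ln(S/K) + (r+σ²/2)T) / (σ√T) = (ln(120.94/121.11) + (0.0485+0.4354²/2)·2.0572) / 0.624492 = (-0.001405 + 0.294769) / 0.624492 = 0.469765
d₂ = d₁ − σ√T = 0.469765 − 0.624492 = -0.154727
e^{−rT} = 0.905042
N(d₁) = 0.680739,  N(d₂) = 0.438518
Call price V = S·N(d₁) − K·e^{−rT}·N(d₂) = 82.328528 − 48.065837 = 34.262691
ρ = K·T·e^{−rT}·N(d₂) = 98.881039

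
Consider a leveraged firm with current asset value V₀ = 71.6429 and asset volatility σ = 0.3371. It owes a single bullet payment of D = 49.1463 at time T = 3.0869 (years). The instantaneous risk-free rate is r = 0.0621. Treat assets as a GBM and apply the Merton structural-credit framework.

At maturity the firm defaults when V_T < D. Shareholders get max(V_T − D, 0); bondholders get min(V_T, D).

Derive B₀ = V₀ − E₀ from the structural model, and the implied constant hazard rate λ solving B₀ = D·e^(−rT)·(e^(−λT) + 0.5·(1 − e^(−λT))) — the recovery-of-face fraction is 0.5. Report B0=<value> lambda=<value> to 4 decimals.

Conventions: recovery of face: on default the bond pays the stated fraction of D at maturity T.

B0=37.7814 lambda=0.0480

Apply the equity-as-call identities (strike 49.1463, horizon 3.0869 years):
d₁ = [ln(V₀/D) + (r + σ²/2)T] / (σ√T)
   = [ln(71.6429/49.1463) + (0.0621 + 0.5·0.3371²)·3.0869] / (0.3371·√3.0869)
   = [0.376892 + 0.367089] / 0.592270 = 1.256151
d₂ = d₁ − σ√T = 1.256151 − 0.592270 = 0.663881
N(d₁) = 0.895469,  N(d₂) = 0.746617,  e^(−rT) = 0.825557
E₀ = V₀·N(d₁) − D·e^(−rT)·N(d₂)
   = 71.6429·0.895469 − 49.1463·0.825557·0.746617 = 33.861479
B₀ = V₀ − E₀ = 71.6429 − 33.861479 = 37.781421
e^(−λT) = (B₀·e^(rT)/D − 0.5)/(1 − 0.5) = (37.7814·1.211303/49.1463 − 0.5)/0.5 = 0.86238705
λ = −ln(0.86238705)/3.0869 = 0.047961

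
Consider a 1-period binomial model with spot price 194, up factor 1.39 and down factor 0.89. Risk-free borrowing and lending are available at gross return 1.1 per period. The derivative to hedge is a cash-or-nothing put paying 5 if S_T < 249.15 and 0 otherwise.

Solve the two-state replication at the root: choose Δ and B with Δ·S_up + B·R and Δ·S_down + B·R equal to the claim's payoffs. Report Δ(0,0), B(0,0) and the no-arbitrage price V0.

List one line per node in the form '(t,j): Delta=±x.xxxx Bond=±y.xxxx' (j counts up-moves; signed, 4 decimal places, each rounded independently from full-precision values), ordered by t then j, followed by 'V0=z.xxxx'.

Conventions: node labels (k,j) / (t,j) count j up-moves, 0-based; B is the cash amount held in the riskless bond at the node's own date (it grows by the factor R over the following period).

Risk-neutral probability p* = (R−d)/(u−d) = (1.1−0.89)/(1.39−0.89) = 0.4200.
At maturity the claim pays: V(1,0)=5.0000, V(1,1)=0.0000
Node (0,0) S=194.0000: V=(p*·0.0000+(1−p*)·5.0000)/1.1=2.6364; Δ=(0.0000−5.0000)/(269.6600−172.6600)=-0.0515; B=V−Δ·S=12.6364
Sanity check at the root: Δ(0,0)·S0 + B(0,0) reproduces V0 = 2.6364.

(0,0): Delta=-0.0515 Bond=12.6364
V0=2.6364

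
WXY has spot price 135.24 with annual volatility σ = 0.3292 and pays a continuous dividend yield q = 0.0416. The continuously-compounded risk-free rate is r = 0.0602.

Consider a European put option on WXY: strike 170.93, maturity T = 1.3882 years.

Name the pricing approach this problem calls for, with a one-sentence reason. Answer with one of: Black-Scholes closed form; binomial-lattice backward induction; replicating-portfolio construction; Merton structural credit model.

Key observation: a European claim on WXY (strike 170.93) — a lognormal (GBM) underlying with constant rate and volatility — has an exact closed-form value; no lattice or capital structure is involved.

framework: Black-Scholes closed form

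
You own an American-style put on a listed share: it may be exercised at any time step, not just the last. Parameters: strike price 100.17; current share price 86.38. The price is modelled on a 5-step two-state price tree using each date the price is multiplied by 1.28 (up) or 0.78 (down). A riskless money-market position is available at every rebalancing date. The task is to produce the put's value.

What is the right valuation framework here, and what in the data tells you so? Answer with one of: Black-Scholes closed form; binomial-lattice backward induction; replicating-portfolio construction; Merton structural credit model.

Key observation: the exercise right at every one of the 5 steps is what matters: each node needs max(100.17 − S, continuation), which only the stepwise tree valuation starting from spot 86.38 delivers.

framework: binomial-lattice backward induction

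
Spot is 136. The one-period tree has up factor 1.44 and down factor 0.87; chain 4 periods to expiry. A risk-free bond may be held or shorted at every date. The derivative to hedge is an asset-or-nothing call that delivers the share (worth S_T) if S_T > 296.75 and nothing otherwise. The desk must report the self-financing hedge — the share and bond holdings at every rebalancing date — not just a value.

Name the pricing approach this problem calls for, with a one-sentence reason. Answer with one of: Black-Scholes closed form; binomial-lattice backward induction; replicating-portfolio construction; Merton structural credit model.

framework: replicating-portfolio construction

Key observation: the task asks for the hedge itself — share and bond holdings at every node of the 4-period tree on spot 136 with factors 1.44/0.87 — which is exactly what the replicating-portfolio construction produces.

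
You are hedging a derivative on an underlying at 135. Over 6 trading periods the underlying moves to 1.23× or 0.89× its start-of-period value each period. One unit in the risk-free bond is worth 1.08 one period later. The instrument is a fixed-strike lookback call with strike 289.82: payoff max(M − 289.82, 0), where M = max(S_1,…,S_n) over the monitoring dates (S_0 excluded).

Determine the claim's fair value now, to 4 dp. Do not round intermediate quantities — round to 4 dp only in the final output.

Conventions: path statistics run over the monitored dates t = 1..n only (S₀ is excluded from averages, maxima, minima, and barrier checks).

With p* = (R−d)/(u−d) = 0.5588, sum probability × payoff across the paths and divide by R^6.
Enumerate all 2^6 = 64 price paths (U = up ×1.23, D = down ×0.89); each path with k up-moves has probability p*^k·(1−p*)^(6−k).
DDDDDD: M=120.1500, payoff=0.0000, prob=0.007374
UDDDDD: M=166.0500, payoff=0.0000, prob=0.009340
DUDDDD: M=147.7845, payoff=0.0000, prob=0.009340
UUDDDD: M=204.2415, payoff=0.0000, prob=0.011830
DDUDDD: M=131.5282, payoff=0.0000, prob=0.009340
UDUDDD: M=181.7749, payoff=0.0000, prob=0.011830
DUUDDD: M=181.7749, payoff=0.0000, prob=0.011830
UUUDDD: M=251.2170, payoff=0.0000, prob=0.014985
DDDUDD: M=120.1500, payoff=0.0000, prob=0.009340
UDDUDD: M=166.0500, payoff=0.0000, prob=0.011830
DUDUDD: M=161.7797, payoff=0.0000, prob=0.011830
UUDUDD: M=223.5832, payoff=0.0000, prob=0.014985
DDUUDD: M=161.7797, payoff=0.0000, prob=0.011830
UDUUDD: M=223.5832, payoff=0.0000, prob=0.014985
DUUUDD: M=223.5832, payoff=0.0000, prob=0.014985
UUUUDD: M=308.9970, payoff=19.1770, prob=0.018981
DDDDUD: M=120.1500, payoff=0.0000, prob=0.009340
UDDDUD: M=166.0500, payoff=0.0000, prob=0.011830
DUDDUD: M=147.7845, payoff=0.0000, prob=0.011830
UUDDUD: M=204.2415, payoff=0.0000, prob=0.014985
DDUDUD: M=143.9839, payoff=0.0000, prob=0.011830
UDUDUD: M=198.9890, payoff=0.0000, prob=0.014985
DUUDUD: M=198.9890, payoff=0.0000, prob=0.014985
UUUDUD: M=275.0073, payoff=0.0000, prob=0.018981
DDDUUD: M=143.9839, payoff=0.0000, prob=0.011830
UDDUUD: M=198.9890, payoff=0.0000, prob=0.014985
DUDUUD: M=198.9890, payoff=0.0000, prob=0.014985
UUDUUD: M=275.0073, payoff=0.0000, prob=0.018981
DDUUUD: M=198.9890, payoff=0.0000, prob=0.014985
UDUUUD: M=275.0073, payoff=0.0000, prob=0.018981
DUUUUD: M=275.0073, payoff=0.0000, prob=0.018981
UUUUUD: M=380.0663, payoff=90.2463, prob=0.024043
DDDDDU: M=120.1500, payoff=0.0000, prob=0.009340
UDDDDU: M=166.0500, payoff=0.0000, prob=0.011830
DUDDDU: M=147.7845, payoff=0.0000, prob=0.011830
UUDDDU: M=204.2415, payoff=0.0000, prob=0.014985
DDUDDU: M=131.5282, payoff=0.0000, prob=0.011830
UDUDDU: M=181.7749, payoff=0.0000, prob=0.014985
DUUDDU: M=181.7749, payoff=0.0000, prob=0.014985
UUUDDU: M=251.2170, payoff=0.0000, prob=0.018981
DDDUDU: M=128.1457, payoff=0.0000, prob=0.011830
UDDUDU: M=177.1002, payoff=0.0000, prob=0.014985
DUDUDU: M=177.1002, payoff=0.0000, prob=0.014985
UUDUDU: M=244.7565, payoff=0.0000, prob=0.018981
DDUUDU: M=177.1002, payoff=0.0000, prob=0.014985
UDUUDU: M=244.7565, payoff=0.0000, prob=0.018981
DUUUDU: M=244.7565, payoff=0.0000, prob=0.018981
UUUUDU: M=338.2590, payoff=48.4390, prob=0.024043
DDDDUU: M=128.1457, payoff=0.0000, prob=0.011830
UDDDUU: M=177.1002, payoff=0.0000, prob=0.014985
DUDDUU: M=177.1002, payoff=0.0000, prob=0.014985
UUDDUU: M=244.7565, payoff=0.0000, prob=0.018981
DDUDUU: M=177.1002, payoff=0.0000, prob=0.014985
UDUDUU: M=244.7565, payoff=0.0000, prob=0.018981
DUUDUU: M=244.7565, payoff=0.0000, prob=0.018981
UUUDUU: M=338.2590, payoff=48.4390, prob=0.024043
DDDUUU: M=177.1002, payoff=0.0000, prob=0.014985
UDDUUU: M=244.7565, payoff=0.0000, prob=0.018981
DUDUUU: M=244.7565, payoff=0.0000, prob=0.018981
UUDUUU: M=338.2590, payoff=48.4390, prob=0.024043
DDUUUU: M=244.7565, payoff=0.0000, prob=0.018981
UDUUUU: M=338.2590, payoff=48.4390, prob=0.024043
DUUUUU: M=338.2590, payoff=48.4390, prob=0.024043
UUUUUU: M=467.4815, payoff=177.6615, prob=0.030454
Price = Σ prob·payoff / R^6 = 13.767382 / 1.586874 = 8.6758

price = 8.6758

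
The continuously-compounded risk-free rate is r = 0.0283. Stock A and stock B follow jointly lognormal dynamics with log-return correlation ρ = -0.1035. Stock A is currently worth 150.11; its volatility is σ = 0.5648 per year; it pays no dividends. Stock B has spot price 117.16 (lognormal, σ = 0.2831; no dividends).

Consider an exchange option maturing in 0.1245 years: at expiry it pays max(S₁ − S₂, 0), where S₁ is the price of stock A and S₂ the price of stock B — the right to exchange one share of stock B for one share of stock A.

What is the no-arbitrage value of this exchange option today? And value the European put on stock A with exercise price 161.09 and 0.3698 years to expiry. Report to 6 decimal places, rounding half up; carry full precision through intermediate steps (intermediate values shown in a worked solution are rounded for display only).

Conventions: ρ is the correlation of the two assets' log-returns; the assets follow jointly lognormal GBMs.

exchange price = 35.186854
price(stock A put K=161.09) = 26.072592

σ_eff = √(σ₁² + σ₂² − 2ρσ₁σ₂) = √(0.5648² + 0.2831² − 2·-0.1035·0.5648·0.2831) = 0.657452
d₁ = (ln(S₁/S₂) + (q₂ − q₁ + σ_eff²/2)T) / (σ_eff√T) = (ln(150.11/117.16) + (0.0 − 0.0 + 0.216121)·0.1245) / 0.231979 = 1.184310
d₂ = d₁ − σ_eff√T = 1.184310 − 0.231979 = 0.952331
N(d₁) = 0.881855,  N(d₂) = 0.829535
V = S₁·e^{−q₁T}·N(d₁) − S₂·e^{−q₂T}·N(d₂) = 132.375220 − 97.188366 = 35.186854
[vanilla: stock A put K=161.09]
σ√T = 0.5648·√0.3698 = 0.343462
d₁ = (ln(S/K) + (r+σ²/2)T) / (σ√T) = (ln(150.11/161.09) + (0.0283+0.5648²/2)·0.3698) / 0.343462 = (-0.070595 + 0.069448) / 0.343462 = -0.003338
d₂ = d₁ − σ√T = -0.003338 − 0.343462 = -0.346800
e^{−rT} = 0.989589
N(−d₁) = 0.501332,  N(−d₂) = 0.635629
price = K·e^{−rT}·N(−d₂) − S·N(−d₁) = 101.327509 − 75.254917 = 26.072592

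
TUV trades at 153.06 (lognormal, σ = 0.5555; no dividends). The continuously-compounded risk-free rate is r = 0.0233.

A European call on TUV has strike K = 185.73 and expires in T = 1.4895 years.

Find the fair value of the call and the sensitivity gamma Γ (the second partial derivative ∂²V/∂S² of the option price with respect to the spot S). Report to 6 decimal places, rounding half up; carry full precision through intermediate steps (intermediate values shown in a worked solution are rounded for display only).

σ√T = 0.5555·√1.4895 = 0.677960
d₁ = (ln(S/K) + (r+σ²/2)T) / (σ√T) = (ln(153.06/185.73) + (0.0233+0.5555²/2)·1.4895) / 0.677960 = (-0.193464 + 0.264520) / 0.677960 = 0.104809
d₂ = d₁ − σ√T = 0.104809 − 0.677960 = -0.573151
e^{−rT} = 0.965890
N(d₁) = 0.541736,  N(d₂) = 0.283271
Call price V = S·N(d₁) − K·e^{−rT}·N(d₂) = 82.918173 − 50.817359 = 32.100814
φ(d₁) = (1/√(2π))·e^{−d₁²/2} = 0.396757
Γ = φ(d₁) / (S·σ·√T) = 0.003823

price = 32.100814
Γ = 0.003823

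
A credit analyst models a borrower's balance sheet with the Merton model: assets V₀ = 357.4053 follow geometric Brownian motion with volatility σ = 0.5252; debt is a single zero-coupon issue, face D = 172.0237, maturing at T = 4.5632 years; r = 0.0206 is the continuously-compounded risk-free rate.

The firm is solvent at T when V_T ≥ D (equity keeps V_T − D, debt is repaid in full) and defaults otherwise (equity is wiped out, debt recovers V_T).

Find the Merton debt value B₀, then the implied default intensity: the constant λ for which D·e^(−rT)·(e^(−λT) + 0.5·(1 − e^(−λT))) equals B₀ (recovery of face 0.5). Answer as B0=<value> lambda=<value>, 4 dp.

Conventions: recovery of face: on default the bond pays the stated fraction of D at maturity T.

B0=123.9581 lambda=0.1182

Equity is a call on the firm's assets struck at D = 172.0237:
d₁ = [ln(V₀/D) + (r + σ²/2)T] / (σ√T)
   = [ln(357.4053/172.0237) + (0.0206 + 0.5·0.5252²)·4.5632] / (0.5252·√4.5632)
   = [0.731238 + 0.723347] / 1.121914 = 1.296522
d₂ = d₁ − σ√T = 1.296522 − 1.121914 = 0.174608
N(d₁) = 0.902602,  N(d₂) = 0.569306,  e^(−rT) = 0.910281
E₀ = V₀·N(d₁) − D·e^(−rT)·N(d₂)
   = 357.4053·0.902602 − 172.0237·0.910281·0.569306 = 233.447175
B₀ = V₀ − E₀ = 357.4053 − 233.447175 = 123.958125
e^(−λT) = (B₀·e^(rT)/D − 0.5)/(1 − 0.5) = (123.9581·1.098562/172.0237 − 0.5)/0.5 = 0.58321952
λ = −ln(0.58321952)/4.5632 = 0.118161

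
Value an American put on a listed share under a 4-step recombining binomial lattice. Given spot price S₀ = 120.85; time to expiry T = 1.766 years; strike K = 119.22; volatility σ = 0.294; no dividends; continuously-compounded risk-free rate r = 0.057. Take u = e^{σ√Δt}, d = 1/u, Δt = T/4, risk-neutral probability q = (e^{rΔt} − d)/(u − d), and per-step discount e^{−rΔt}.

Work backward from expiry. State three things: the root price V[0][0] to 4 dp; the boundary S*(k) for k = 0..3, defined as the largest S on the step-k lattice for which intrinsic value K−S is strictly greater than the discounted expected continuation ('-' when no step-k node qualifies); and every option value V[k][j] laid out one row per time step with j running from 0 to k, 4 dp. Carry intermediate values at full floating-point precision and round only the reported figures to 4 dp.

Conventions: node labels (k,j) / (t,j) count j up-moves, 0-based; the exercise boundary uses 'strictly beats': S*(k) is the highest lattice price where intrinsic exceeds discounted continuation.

price = 12.7795
boundary = - - 81.7651 99.4048
tree:
12.7795
22.3785 4.4116
37.4549 9.3496 0.0000
51.9643 19.8152 0.0000 0.0000
63.8991 37.4549 0.0000 0.0000 0.0000

Δt=0.44150  u=1.21574  d=0.82255  q=0.51613  discount=0.97515
step 4 (expiry): payoffs max(K−S,0) = 63.8991 37.4549 0.0000 0.0000 0.0000
step 3: (k=3,j=0): S=67.2557, K−S=51.9643, hold=49.0016 ⇒ V=51.9643 exercise | (k=3,j=1): S=99.4048, K−S=19.8152, hold=17.6728 ⇒ V=19.8152 exercise | (k=3,j=2): S=146.9217, K−S=0.0000, hold=0.0000 ⇒ V=0.0000 continue | (k=3,j=3): S=217.1523, K−S=0.0000, hold=0.0000 ⇒ V=0.0000 continue  boundary S*=99.4048
step 2: (k=2,j=0): S=81.7651, K−S=37.4549, hold=34.4921 ⇒ V=37.4549 exercise | (k=2,j=1): S=120.8500, K−S=0.0000, hold=9.3496 ⇒ V=9.3496 continue | (k=2,j=2): S=178.6180, K−S=0.0000, hold=0.0000 ⇒ V=0.0000 continue  boundary S*=81.7651
step 1: (k=1,j=0): S=99.4048, K−S=19.8152, hold=22.3785 ⇒ V=22.3785 continue | (k=1,j=1): S=146.9217, K−S=0.0000, hold=4.4116 ⇒ V=4.4116 continue  boundary S*=-
step 0: (k=0,j=0): S=120.8500, K−S=0.0000, hold=12.7795 ⇒ V=12.7795 continue  boundary S*=-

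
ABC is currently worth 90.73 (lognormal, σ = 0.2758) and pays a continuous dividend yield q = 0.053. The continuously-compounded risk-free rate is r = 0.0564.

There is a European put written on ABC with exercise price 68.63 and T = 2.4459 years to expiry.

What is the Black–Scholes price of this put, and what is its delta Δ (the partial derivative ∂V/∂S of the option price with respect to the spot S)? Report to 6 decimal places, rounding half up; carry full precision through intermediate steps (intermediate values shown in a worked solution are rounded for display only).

price = 4.443112
Δ = -0.165889

σ√T = 0.2758·√2.4459 = 0.431334
d₁ = (ln(S/K) + (r−q+σ²/2)T) / (σ√T) = (ln(90.73/68.63) + (0.0564−0.053+0.2758²/2)·2.4459) / 0.431334 = (0.279158 + 0.101341) / 0.431334 = 0.882144
d₂ = d₁ − σ√T = 0.882144 − 0.431334 = 0.450811
e^{−rT} = 0.871143
e^{−qT} = 0.878418
N(−d₁) = 0.188849,  N(−d₂) = 0.326063
Put price V = K·e^{−rT}·N(−d₂) − S·e^{−qT}·N(−d₁) = 19.494190 − 15.051078 = 4.443112
Δ = −e^{−qT}·N(−d₁) = -0.165889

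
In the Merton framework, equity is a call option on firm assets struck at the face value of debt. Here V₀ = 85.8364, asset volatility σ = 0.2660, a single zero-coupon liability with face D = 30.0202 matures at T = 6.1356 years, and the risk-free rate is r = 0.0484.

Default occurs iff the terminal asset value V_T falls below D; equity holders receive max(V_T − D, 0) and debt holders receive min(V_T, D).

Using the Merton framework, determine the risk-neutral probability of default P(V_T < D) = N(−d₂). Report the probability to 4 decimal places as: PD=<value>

Work the structural quantities from V₀ = 85.8364 against face 30.0202:
d₁ = [ln(V₀/D) + (r + σ²/2)T] / (σ√T)
   = [ln(85.8364/30.0202) + (0.0484 + 0.5·0.2660²)·6.1356] / (0.2660·√6.1356)
   = [1.050573 + 0.514028] / 0.658886 = 2.374616
d₂ = d₁ − σ√T = 2.374616 − 0.658886 = 1.715730
risk-neutral PD = N(−d₂) = N(-1.715730) = 0.043106

PD=0.0431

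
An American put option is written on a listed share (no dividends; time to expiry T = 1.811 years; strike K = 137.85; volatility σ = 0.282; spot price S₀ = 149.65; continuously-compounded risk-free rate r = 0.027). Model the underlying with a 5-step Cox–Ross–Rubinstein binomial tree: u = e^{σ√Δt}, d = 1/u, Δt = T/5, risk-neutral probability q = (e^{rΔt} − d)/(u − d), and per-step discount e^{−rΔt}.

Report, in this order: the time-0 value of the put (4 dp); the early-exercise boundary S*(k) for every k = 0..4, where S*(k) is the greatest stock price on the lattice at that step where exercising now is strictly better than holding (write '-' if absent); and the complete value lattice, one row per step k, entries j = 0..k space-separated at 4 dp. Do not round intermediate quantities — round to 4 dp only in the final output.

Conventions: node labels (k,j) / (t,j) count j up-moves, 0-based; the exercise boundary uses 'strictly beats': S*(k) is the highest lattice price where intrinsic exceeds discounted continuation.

price = 14.3600
boundary = - - - 89.9407 106.5769
tree:
14.3600
22.2618 6.3092
33.3882 10.9670 1.5201
47.9093 18.7348 2.9892 0.0000
61.9487 31.2731 5.8783 0.0000 0.0000
73.7965 47.9093 11.5597 0.0000 0.0000 0.0000

params: Δt=0.36220 u=1.18497 d=0.84390 q=0.48649 e^(-rΔt)=0.99027
t_5 payoffs: 73.7965 47.9093 11.5597 0.0000 0.0000 0.0000
t_4: node(4,0) S=75.9013 payoff=61.9487 vs cont=60.6071 → 61.9487 [stop]  node(4,1) S=106.5769 payoff=31.2731 vs cont=29.9316 → 31.2731 [stop]  node(4,2) S=149.6500 payoff=0.0000 vs cont=5.8783 → 5.8783 [wait]  node(4,3) S=210.1311 payoff=0.0000 vs cont=0.0000 → 0.0000 [wait]  node(4,4) S=295.0557 payoff=0.0000 vs cont=0.0000 → 0.0000 [wait]  ⇒ S*(4)=106.5769
t_3: node(3,0) S=89.9407 payoff=47.9093 vs cont=46.5678 → 47.9093 [stop]  node(3,1) S=126.2903 payoff=11.5597 vs cont=18.7348 → 18.7348 [wait]  node(3,2) S=177.3305 payoff=0.0000 vs cont=2.9892 → 2.9892 [wait]  node(3,3) S=248.9987 payoff=0.0000 vs cont=0.0000 → 0.0000 [wait]  ⇒ S*(3)=89.9407
t_2: node(2,0) S=106.5769 payoff=31.2731 vs cont=33.3882 → 33.3882 [wait]  node(2,1) S=149.6500 payoff=0.0000 vs cont=10.9670 → 10.9670 [wait]  node(2,2) S=210.1311 payoff=0.0000 vs cont=1.5201 → 1.5201 [wait]  ⇒ S*(2)=-
t_1: node(1,0) S=126.2903 payoff=11.5597 vs cont=22.2618 → 22.2618 [wait]  node(1,1) S=177.3305 payoff=0.0000 vs cont=6.3092 → 6.3092 [wait]  ⇒ S*(1)=-
t_0: node(0,0) S=149.6500 payoff=0.0000 vs cont=14.3600 → 14.3600 [wait]  ⇒ S*(0)=-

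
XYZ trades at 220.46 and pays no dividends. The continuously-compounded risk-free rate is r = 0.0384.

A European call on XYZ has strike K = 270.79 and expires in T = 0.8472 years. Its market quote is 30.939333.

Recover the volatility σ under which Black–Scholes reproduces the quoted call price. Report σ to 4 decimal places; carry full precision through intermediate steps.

sigma = 0.5603

At σ = 0.5603 the Black–Scholes value reproduces the quote:
σ√T = 0.5603·√0.8472 = 0.515720
d₁ = (ln(S/K) + (r+σ²/2)T) / (σ√T) = (ln(220.46/270.79) + (0.0384+0.5603²/2)·0.8472) / 0.515720 = (-0.205627 + 0.165516) / 0.515720 = -0.077778
d₂ = d₁ − σ√T = -0.077778 − 0.515720 = -0.593497
e^{−rT} = 0.967991
N(d₁) = 0.469002,  N(d₂) = 0.276424
V = S·N(d₁) − K·e^{−rT}·N(d₂) = 103.396270 − 72.456937 = 30.939333 (equal to the quote); since ∂V/∂σ > 0 for all σ, the implied volatility is unique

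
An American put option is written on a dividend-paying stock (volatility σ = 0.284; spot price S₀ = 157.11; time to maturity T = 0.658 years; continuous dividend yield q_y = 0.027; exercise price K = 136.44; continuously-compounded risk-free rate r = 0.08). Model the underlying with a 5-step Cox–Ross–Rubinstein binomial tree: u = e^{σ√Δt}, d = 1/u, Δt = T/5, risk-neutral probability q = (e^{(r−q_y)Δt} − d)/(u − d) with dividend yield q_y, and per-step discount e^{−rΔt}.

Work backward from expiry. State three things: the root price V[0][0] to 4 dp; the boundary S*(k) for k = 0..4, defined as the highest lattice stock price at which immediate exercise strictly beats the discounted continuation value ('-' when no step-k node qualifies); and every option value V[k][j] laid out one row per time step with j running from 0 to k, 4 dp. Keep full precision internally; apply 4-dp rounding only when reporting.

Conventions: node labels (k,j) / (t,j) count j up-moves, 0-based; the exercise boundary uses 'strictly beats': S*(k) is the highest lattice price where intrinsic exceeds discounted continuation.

price = 4.2182
boundary = - - - 115.3382 104.0470
tree:
4.2182
7.4443 1.1838
12.7830 2.4324 0.0000
21.1018 4.9980 0.0000 0.0000
32.3930 10.2697 0.0000 0.0000 0.0000
42.5788 21.1018 0.0000 0.0000 0.0000 0.0000

Δt=0.13160  u=1.10852  d=0.90210  q=0.50817  discount=0.98953
step 5 (expiry): payoffs max(K−S,0) = 42.5788 21.1018 0.0000 0.0000 0.0000 0.0000
step 4: (k=4,j=0): S=104.0470, K−S=32.3930, hold=31.3331 ⇒ V=32.3930 exercise | (k=4,j=1): S=127.8547, K−S=8.5853, hold=10.2697 ⇒ V=10.2697 continue | (k=4,j=2): S=157.1100, K−S=0.0000, hold=0.0000 ⇒ V=0.0000 continue | (k=4,j=3): S=193.0594, K−S=0.0000, hold=0.0000 ⇒ V=0.0000 continue | (k=4,j=4): S=237.2346, K−S=0.0000, hold=0.0000 ⇒ V=0.0000 continue  boundary S*=104.0470
step 3: (k=3,j=0): S=115.3382, K−S=21.1018, hold=20.9290 ⇒ V=21.1018 exercise | (k=3,j=1): S=141.7295, K−S=0.0000, hold=4.9980 ⇒ V=4.9980 continue | (k=3,j=2): S=174.1596, K−S=0.0000, hold=0.0000 ⇒ V=0.0000 continue | (k=3,j=3): S=214.0102, K−S=0.0000, hold=0.0000 ⇒ V=0.0000 continue  boundary S*=115.3382
step 2: (k=2,j=0): S=127.8547, K−S=8.5853, hold=12.7830 ⇒ V=12.7830 continue | (k=2,j=1): S=157.1100, K−S=0.0000, hold=2.4324 ⇒ V=2.4324 continue | (k=2,j=2): S=193.0594, K−S=0.0000, hold=0.0000 ⇒ V=0.0000 continue  boundary S*=-
step 1: (k=1,j=0): S=141.7295, K−S=0.0000, hold=7.4443 ⇒ V=7.4443 continue | (k=1,j=1): S=174.1596, K−S=0.0000, hold=1.1838 ⇒ V=1.1838 continue  boundary S*=-
step 0: (k=0,j=0): S=157.1100, K−S=0.0000, hold=4.2182 ⇒ V=4.2182 continue  boundary S*=-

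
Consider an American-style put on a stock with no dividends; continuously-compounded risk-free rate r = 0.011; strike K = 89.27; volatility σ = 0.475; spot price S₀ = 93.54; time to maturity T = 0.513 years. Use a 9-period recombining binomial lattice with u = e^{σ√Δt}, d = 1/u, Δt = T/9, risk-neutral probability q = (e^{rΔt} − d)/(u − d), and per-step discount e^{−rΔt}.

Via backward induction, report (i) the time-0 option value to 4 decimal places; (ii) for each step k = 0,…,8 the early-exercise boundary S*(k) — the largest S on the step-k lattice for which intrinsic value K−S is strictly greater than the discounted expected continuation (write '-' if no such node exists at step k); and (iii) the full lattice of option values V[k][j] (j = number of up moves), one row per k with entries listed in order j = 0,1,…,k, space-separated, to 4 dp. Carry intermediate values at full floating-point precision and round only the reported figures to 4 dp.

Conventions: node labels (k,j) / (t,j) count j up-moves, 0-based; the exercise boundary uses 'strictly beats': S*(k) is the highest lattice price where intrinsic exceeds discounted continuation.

Δt=0.05700  u=1.12009  d=0.89279  q=0.47444  discount=0.99937
step 9 (expiry): payoffs max(K−S,0) = 55.5616 46.9798 36.2131 22.7053 5.7585 0.0000 0.0000 0.0000 0.0000 0.0000
step 8: (k=8,j=0): S=37.7563, K−S=51.5137, hold=51.4578 ⇒ V=51.5137 exercise | (k=8,j=1): S=47.3687, K−S=41.9013, hold=41.8454 ⇒ V=41.9013 exercise | (k=8,j=2): S=59.4283, K−S=29.8417, hold=29.7858 ⇒ V=29.8417 exercise | (k=8,j=3): S=74.5582, K−S=14.7118, hold=14.6559 ⇒ V=14.7118 exercise | (k=8,j=4): S=93.5400, K−S=0.0000, hold=3.0245 ⇒ V=3.0245 continue | (k=8,j=5): S=117.3544, K−S=0.0000, hold=0.0000 ⇒ V=0.0000 continue | (k=8,j=6): S=147.2318, K−S=0.0000, hold=0.0000 ⇒ V=0.0000 continue | (k=8,j=7): S=184.7156, K−S=0.0000, hold=0.0000 ⇒ V=0.0000 continue | (k=8,j=8): S=231.7425, K−S=0.0000, hold=0.0000 ⇒ V=0.0000 continue  boundary S*=74.5582
step 7: (k=7,j=0): S=42.2902, K−S=46.9798, hold=46.9238 ⇒ V=46.9798 exercise | (k=7,j=1): S=53.0569, K−S=36.2131, hold=36.1571 ⇒ V=36.2131 exercise | (k=7,j=2): S=66.5647, K−S=22.7053, hold=22.6493 ⇒ V=22.7053 exercise | (k=7,j=3): S=83.5115, K−S=5.7585, hold=9.1612 ⇒ V=9.1612 continue | (k=7,j=4): S=104.7728, K−S=0.0000, hold=1.5886 ⇒ V=1.5886 continue | (k=7,j=5): S=131.4469, K−S=0.0000, hold=0.0000 ⇒ V=0.0000 continue | (k=7,j=6): S=164.9121, K−S=0.0000, hold=0.0000 ⇒ V=0.0000 continue | (k=7,j=7): S=206.8972, K−S=0.0000, hold=0.0000 ⇒ V=0.0000 continue  boundary S*=66.5647
step 6: (k=6,j=0): S=47.3687, K−S=41.9013, hold=41.8454 ⇒ V=41.9013 exercise | (k=6,j=1): S=59.4283, K−S=29.8417, hold=29.7858 ⇒ V=29.8417 exercise | (k=6,j=2): S=74.5582, K−S=14.7118, hold=16.2692 ⇒ V=16.2692 continue | (k=6,j=3): S=93.5400, K−S=0.0000, hold=5.5650 ⇒ V=5.5650 continue | (k=6,j=4): S=117.3544, K−S=0.0000, hold=0.8344 ⇒ V=0.8344 continue | (k=6,j=5): S=147.2318, K−S=0.0000, hold=0.0000 ⇒ V=0.0000 continue | (k=6,j=6): S=184.7156, K−S=0.0000, hold=0.0000 ⇒ V=0.0000 continue  boundary S*=59.4283
step 5: (k=5,j=0): S=53.0569, K−S=36.2131, hold=36.1571 ⇒ V=36.2131 exercise | (k=5,j=1): S=66.5647, K−S=22.7053, hold=23.3877 ⇒ V=23.3877 continue | (k=5,j=2): S=83.5115, K−S=5.7585, hold=11.1837 ⇒ V=11.1837 continue | (k=5,j=3): S=104.7728, K−S=0.0000, hold=3.3185 ⇒ V=3.3185 continue | (k=5,j=4): S=131.4469, K−S=0.0000, hold=0.4382 ⇒ V=0.4382 continue | (k=5,j=5): S=164.9121, K−S=0.0000, hold=0.0000 ⇒ V=0.0000 continue  boundary S*=53.0569
step 4: (k=4,j=0): S=59.4283, K−S=29.8417, hold=30.1093 ⇒ V=30.1093 continue | (k=4,j=1): S=74.5582, K−S=14.7118, hold=17.5866 ⇒ V=17.5866 continue | (k=4,j=2): S=93.5400, K−S=0.0000, hold=7.4475 ⇒ V=7.4475 continue | (k=4,j=3): S=117.3544, K−S=0.0000, hold=1.9508 ⇒ V=1.9508 continue | (k=4,j=4): S=147.2318, K−S=0.0000, hold=0.2302 ⇒ V=0.2302 continue  boundary S*=-
step 3: (k=3,j=0): S=66.5647, K−S=22.7053, hold=24.1529 ⇒ V=24.1529 continue | (k=3,j=1): S=83.5115, K−S=5.7585, hold=12.7682 ⇒ V=12.7682 continue | (k=3,j=2): S=104.7728, K−S=0.0000, hold=4.8366 ⇒ V=4.8366 continue | (k=3,j=3): S=131.4469, K−S=0.0000, hold=1.1337 ⇒ V=1.1337 continue  boundary S*=-
step 2: (k=2,j=0): S=74.5582, K−S=14.7118, hold=18.7398 ⇒ V=18.7398 continue | (k=2,j=1): S=93.5400, K−S=0.0000, hold=8.9995 ⇒ V=8.9995 continue | (k=2,j=2): S=117.3544, K−S=0.0000, hold=3.0779 ⇒ V=3.0779 continue  boundary S*=-
step 1: (k=1,j=0): S=83.5115, K−S=5.7585, hold=14.1098 ⇒ V=14.1098 continue | (k=1,j=1): S=104.7728, K−S=0.0000, hold=6.1862 ⇒ V=6.1862 continue  boundary S*=-
step 0: (k=0,j=0): S=93.5400, K−S=0.0000, hold=10.3440 ⇒ V=10.3440 continue  boundary S*=-

price = 10.3440
boundary = - - - - - 53.0569 59.4283 66.5647 74.5582
tree:
10.3440
14.1098 6.1862
18.7398 8.9995 3.0779
24.1529 12.7682 4.8366 1.1337
30.1093 17.5866 7.4475 1.9508 0.2302
36.2131 23.3877 11.1837 3.3185 0.4382 0.0000
41.9013 29.8417 16.2692 5.5650 0.8344 0.0000 0.0000
46.9798 36.2131 22.7053 9.1612 1.5886 0.0000 0.0000 0.0000
51.5137 41.9013 29.8417 14.7118 3.0245 0.0000 0.0000 0.0000 0.0000
55.5616 46.9798 36.2131 22.7053 5.7585 0.0000 0.0000 0.0000 0.0000 0.0000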